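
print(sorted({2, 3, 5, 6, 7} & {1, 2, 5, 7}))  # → [2, 5, 7]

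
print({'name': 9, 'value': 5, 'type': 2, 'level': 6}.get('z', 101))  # 101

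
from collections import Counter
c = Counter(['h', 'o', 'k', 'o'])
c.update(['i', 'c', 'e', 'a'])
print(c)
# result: Counter({'o': 2, 'h': 1, 'k': 1, 'i': 1, 'c': 1, 'e': 1, 'a': 1})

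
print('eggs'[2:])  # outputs gs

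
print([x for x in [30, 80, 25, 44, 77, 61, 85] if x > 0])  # [30, 80, 25, 44, 77, 61, 85]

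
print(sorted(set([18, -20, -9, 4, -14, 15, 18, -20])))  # [-20, -14, -9, 4, 15, 18]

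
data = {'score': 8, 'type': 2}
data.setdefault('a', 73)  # 73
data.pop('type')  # 2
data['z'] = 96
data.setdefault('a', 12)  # 73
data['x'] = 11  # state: {'score': 8, 'a': 73, 'z': 96, 'x': 11}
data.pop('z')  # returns 96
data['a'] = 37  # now {'score': 8, 'a': 37, 'x': 11}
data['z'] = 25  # {'score': 8, 'a': 37, 'x': 11, 'z': 25}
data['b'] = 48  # {'score': 8, 'a': 37, 'x': 11, 'z': 25, 'b': 48}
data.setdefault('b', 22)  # 48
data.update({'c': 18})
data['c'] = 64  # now {'score': 8, 'a': 37, 'x': 11, 'z': 25, 'b': 48, 'c': 64}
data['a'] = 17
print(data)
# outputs {'score': 8, 'a': 17, 'x': 11, 'z': 25, 'b': 48, 'c': 64}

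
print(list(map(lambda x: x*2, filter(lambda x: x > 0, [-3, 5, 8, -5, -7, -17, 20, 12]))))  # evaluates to [10, 16, 40, 24]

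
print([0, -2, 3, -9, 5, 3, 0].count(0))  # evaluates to 2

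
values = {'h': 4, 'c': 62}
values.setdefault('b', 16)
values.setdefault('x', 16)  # 16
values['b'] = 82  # {'h': 4, 'c': 62, 'b': 82, 'x': 16}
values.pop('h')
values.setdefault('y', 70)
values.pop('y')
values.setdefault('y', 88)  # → 88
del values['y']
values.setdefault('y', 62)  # 62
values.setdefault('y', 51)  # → 62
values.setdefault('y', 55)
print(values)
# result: {'c': 62, 'b': 82, 'x': 16, 'y': 62}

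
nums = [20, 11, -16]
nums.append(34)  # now [20, 11, -16, 34]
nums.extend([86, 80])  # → [20, 11, -16, 34, 86, 80]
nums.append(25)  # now [20, 11, -16, 34, 86, 80, 25]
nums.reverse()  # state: [25, 80, 86, 34, -16, 11, 20]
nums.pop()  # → 20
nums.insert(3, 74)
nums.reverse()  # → [11, -16, 34, 74, 86, 80, 25]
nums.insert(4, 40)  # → [11, -16, 34, 74, 40, 86, 80, 25]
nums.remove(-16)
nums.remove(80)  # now [11, 34, 74, 40, 86, 25]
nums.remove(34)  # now [11, 74, 40, 86, 25]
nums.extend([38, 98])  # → [11, 74, 40, 86, 25, 38, 98]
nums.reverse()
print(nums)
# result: [98, 38, 25, 86, 40, 74, 11]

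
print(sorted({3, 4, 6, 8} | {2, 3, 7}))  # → [2, 3, 4, 6, 7, 8]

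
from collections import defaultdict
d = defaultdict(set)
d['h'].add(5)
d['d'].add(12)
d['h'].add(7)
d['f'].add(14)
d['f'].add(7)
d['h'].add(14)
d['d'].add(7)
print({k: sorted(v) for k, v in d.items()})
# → {'h': [5, 7, 14], 'd': [7, 12], 'f': [7, 14]}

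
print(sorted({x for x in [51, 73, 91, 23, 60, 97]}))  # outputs [23, 51, 60, 73, 91, 97]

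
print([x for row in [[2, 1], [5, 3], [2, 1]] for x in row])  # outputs [2, 1, 5, 3, 2, 1]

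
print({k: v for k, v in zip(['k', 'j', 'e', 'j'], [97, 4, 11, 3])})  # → {'k': 97, 'j': 3, 'e': 11}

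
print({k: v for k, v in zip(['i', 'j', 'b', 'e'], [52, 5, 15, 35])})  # {'i': 52, 'j': 5, 'b': 15, 'e': 35}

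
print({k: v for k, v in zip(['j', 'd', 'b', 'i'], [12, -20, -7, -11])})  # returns {'j': 12, 'd': -20, 'b': -7, 'i': -11}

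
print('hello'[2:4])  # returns ll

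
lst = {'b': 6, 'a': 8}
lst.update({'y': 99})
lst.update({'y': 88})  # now {'b': 6, 'a': 8, 'y': 88}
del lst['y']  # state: {'b': 6, 'a': 8}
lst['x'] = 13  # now {'b': 6, 'a': 8, 'x': 13}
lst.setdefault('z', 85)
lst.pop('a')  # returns 8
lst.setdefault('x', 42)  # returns 13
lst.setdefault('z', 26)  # 85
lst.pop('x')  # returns 13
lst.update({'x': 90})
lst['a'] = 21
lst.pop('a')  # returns 21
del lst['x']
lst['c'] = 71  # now {'b': 6, 'z': 85, 'c': 71}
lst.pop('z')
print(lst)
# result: {'b': 6, 'c': 71}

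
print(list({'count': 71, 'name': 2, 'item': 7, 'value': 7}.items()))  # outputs [('count', 71), ('name', 2), ('item', 7), ('value', 7)]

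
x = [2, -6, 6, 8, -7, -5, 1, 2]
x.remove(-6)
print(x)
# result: [2, 6, 8, -7, -5, 1, 2]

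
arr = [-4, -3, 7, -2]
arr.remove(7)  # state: [-4, -3, -2]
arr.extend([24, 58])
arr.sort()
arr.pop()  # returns 58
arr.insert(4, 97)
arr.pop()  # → 97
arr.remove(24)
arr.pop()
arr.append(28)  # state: [-4, -3, 28]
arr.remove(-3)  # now [-4, 28]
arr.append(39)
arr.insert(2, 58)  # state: [-4, 28, 58, 39]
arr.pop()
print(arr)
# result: [-4, 28, 58]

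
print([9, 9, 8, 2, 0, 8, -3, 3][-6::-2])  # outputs [8, 9]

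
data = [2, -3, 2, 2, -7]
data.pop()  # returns -7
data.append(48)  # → [2, -3, 2, 2, 48]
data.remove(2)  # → [-3, 2, 2, 48]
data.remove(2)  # [-3, 2, 48]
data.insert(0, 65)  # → [65, -3, 2, 48]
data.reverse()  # [48, 2, -3, 65]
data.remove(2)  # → [48, -3, 65]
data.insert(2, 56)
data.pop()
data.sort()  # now [-3, 48, 56]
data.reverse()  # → [56, 48, -3]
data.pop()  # -3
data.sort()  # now [48, 56]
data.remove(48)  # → [56]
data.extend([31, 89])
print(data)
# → [56, 31, 89]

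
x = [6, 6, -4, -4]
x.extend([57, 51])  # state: [6, 6, -4, -4, 57, 51]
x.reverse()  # [51, 57, -4, -4, 6, 6]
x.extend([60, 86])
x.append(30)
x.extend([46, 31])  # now [51, 57, -4, -4, 6, 6, 60, 86, 30, 46, 31]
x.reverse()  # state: [31, 46, 30, 86, 60, 6, 6, -4, -4, 57, 51]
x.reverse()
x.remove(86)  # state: [51, 57, -4, -4, 6, 6, 60, 30, 46, 31]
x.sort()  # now [-4, -4, 6, 6, 30, 31, 46, 51, 57, 60]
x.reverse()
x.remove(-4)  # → [60, 57, 51, 46, 31, 30, 6, 6, -4]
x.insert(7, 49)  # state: [60, 57, 51, 46, 31, 30, 6, 49, 6, -4]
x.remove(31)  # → [60, 57, 51, 46, 30, 6, 49, 6, -4]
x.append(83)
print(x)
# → [60, 57, 51, 46, 30, 6, 49, 6, -4, 83]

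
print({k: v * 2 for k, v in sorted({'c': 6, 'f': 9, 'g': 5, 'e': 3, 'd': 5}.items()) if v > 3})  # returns {'c': 12, 'd': 10, 'f': 18, 'g': 10}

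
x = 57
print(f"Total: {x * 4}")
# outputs Total: 228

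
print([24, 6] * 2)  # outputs [24, 6, 24, 6]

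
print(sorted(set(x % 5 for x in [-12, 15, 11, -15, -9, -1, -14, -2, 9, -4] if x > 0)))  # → [0, 1, 4]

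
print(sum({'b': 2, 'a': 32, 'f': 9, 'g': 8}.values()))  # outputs 51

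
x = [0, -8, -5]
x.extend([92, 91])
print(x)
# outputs [0, -8, -5, 92, 91]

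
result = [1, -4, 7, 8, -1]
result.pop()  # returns -1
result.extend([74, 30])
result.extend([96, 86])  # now [1, -4, 7, 8, 74, 30, 96, 86]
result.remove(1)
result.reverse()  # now [86, 96, 30, 74, 8, 7, -4]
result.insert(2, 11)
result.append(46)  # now [86, 96, 11, 30, 74, 8, 7, -4, 46]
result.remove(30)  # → [86, 96, 11, 74, 8, 7, -4, 46]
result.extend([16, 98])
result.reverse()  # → [98, 16, 46, -4, 7, 8, 74, 11, 96, 86]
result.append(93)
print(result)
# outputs [98, 16, 46, -4, 7, 8, 74, 11, 96, 86, 93]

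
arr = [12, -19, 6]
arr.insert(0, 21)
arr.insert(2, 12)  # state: [21, 12, 12, -19, 6]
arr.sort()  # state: [-19, 6, 12, 12, 21]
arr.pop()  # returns 21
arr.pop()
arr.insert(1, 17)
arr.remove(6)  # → [-19, 17, 12]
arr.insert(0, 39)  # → [39, -19, 17, 12]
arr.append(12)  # [39, -19, 17, 12, 12]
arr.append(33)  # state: [39, -19, 17, 12, 12, 33]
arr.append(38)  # [39, -19, 17, 12, 12, 33, 38]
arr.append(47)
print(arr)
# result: [39, -19, 17, 12, 12, 33, 38, 47]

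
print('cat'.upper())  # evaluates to CAT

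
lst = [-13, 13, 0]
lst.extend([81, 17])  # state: [-13, 13, 0, 81, 17]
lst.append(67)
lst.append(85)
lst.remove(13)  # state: [-13, 0, 81, 17, 67, 85]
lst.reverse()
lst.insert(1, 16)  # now [85, 16, 67, 17, 81, 0, -13]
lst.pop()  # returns -13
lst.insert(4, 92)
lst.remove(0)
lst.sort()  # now [16, 17, 67, 81, 85, 92]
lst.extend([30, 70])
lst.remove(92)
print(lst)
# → [16, 17, 67, 81, 85, 30, 70]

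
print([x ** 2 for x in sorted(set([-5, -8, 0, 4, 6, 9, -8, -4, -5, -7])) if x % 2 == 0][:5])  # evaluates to [64, 16, 0, 16, 36]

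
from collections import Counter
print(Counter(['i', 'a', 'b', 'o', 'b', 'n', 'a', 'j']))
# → Counter({'a': 2, 'b': 2, 'i': 1, 'o': 1, 'n': 1, 'j': 1})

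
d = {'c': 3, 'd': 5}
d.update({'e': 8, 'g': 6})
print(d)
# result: {'c': 3, 'd': 5, 'e': 8, 'g': 6}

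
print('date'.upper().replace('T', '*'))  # DA*E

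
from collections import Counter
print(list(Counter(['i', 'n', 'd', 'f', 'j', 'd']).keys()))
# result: ['i', 'n', 'd', 'f', 'j']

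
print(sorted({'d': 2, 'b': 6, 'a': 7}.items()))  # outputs [('a', 7), ('b', 6), ('d', 2)]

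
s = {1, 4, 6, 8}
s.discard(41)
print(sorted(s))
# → [1, 4, 6, 8]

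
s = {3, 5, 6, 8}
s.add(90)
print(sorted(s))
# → [3, 5, 6, 8, 90]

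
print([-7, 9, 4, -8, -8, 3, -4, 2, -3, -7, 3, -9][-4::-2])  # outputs [-3, -4, -8, 4, -7]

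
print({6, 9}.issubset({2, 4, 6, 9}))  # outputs True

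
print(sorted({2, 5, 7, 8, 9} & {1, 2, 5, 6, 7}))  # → [2, 5, 7]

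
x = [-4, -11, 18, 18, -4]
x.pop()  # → -4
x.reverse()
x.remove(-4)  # [18, 18, -11]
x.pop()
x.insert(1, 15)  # [18, 15, 18]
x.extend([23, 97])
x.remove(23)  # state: [18, 15, 18, 97]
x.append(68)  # [18, 15, 18, 97, 68]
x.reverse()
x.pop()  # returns 18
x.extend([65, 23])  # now [68, 97, 18, 15, 65, 23]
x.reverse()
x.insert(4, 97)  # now [23, 65, 15, 18, 97, 97, 68]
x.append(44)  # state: [23, 65, 15, 18, 97, 97, 68, 44]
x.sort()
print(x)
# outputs [15, 18, 23, 44, 65, 68, 97, 97]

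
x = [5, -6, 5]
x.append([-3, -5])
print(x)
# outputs [5, -6, 5, [-3, -5]]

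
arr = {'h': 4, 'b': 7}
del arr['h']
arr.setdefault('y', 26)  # 26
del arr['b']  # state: {'y': 26}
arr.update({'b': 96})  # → {'y': 26, 'b': 96}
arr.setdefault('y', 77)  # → 26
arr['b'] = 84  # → {'y': 26, 'b': 84}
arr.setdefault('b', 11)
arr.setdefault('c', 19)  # 19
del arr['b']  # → {'y': 26, 'c': 19}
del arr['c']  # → {'y': 26}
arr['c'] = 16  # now {'y': 26, 'c': 16}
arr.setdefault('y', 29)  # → 26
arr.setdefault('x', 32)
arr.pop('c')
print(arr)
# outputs {'y': 26, 'x': 32}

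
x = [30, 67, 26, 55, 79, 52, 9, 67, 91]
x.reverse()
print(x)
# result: [91, 67, 9, 52, 79, 55, 26, 67, 30]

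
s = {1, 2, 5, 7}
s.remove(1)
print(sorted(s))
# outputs [2, 5, 7]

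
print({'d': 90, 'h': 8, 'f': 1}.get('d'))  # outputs 90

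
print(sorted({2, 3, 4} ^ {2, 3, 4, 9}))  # [9]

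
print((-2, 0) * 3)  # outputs (-2, 0, -2, 0, -2, 0)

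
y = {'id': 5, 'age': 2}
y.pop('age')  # 2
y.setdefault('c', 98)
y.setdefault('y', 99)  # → 99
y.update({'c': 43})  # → {'id': 5, 'c': 43, 'y': 99}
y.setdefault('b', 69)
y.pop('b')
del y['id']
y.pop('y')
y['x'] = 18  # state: {'c': 43, 'x': 18}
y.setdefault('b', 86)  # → 86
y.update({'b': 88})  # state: {'c': 43, 'x': 18, 'b': 88}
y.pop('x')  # 18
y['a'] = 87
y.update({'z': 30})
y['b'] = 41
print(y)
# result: {'c': 43, 'b': 41, 'a': 87, 'z': 30}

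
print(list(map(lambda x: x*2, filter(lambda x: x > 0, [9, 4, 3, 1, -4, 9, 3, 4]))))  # [18, 8, 6, 2, 18, 6, 8]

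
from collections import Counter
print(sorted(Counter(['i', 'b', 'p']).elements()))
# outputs ['b', 'i', 'p']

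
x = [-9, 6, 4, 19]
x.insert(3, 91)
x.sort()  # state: [-9, 4, 6, 19, 91]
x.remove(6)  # [-9, 4, 19, 91]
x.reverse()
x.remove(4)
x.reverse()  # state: [-9, 19, 91]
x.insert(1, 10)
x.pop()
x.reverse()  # [19, 10, -9]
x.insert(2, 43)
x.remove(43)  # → [19, 10, -9]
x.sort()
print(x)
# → [-9, 10, 19]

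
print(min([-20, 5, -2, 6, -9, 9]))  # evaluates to -20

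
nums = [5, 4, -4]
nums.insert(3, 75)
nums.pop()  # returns 75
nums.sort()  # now [-4, 4, 5]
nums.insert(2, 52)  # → [-4, 4, 52, 5]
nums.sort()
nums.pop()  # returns 52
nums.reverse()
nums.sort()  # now [-4, 4, 5]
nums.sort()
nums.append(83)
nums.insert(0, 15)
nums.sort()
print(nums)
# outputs [-4, 4, 5, 15, 83]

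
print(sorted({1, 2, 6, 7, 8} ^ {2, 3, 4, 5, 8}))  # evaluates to [1, 3, 4, 5, 6, 7]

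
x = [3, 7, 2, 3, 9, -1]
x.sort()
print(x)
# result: [-1, 2, 3, 3, 7, 9]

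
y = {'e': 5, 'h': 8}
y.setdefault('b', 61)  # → 61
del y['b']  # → {'e': 5, 'h': 8}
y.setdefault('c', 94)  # 94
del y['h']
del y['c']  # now {'e': 5}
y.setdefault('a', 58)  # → 58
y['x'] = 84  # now {'e': 5, 'a': 58, 'x': 84}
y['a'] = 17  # {'e': 5, 'a': 17, 'x': 84}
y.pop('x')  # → 84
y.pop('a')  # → 17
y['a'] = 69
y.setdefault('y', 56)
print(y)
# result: {'e': 5, 'a': 69, 'y': 56}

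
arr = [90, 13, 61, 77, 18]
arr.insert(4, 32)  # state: [90, 13, 61, 77, 32, 18]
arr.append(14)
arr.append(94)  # [90, 13, 61, 77, 32, 18, 14, 94]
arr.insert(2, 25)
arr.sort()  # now [13, 14, 18, 25, 32, 61, 77, 90, 94]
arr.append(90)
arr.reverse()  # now [90, 94, 90, 77, 61, 32, 25, 18, 14, 13]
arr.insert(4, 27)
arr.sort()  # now [13, 14, 18, 25, 27, 32, 61, 77, 90, 90, 94]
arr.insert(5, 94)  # [13, 14, 18, 25, 27, 94, 32, 61, 77, 90, 90, 94]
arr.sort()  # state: [13, 14, 18, 25, 27, 32, 61, 77, 90, 90, 94, 94]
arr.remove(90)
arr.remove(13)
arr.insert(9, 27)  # [14, 18, 25, 27, 32, 61, 77, 90, 94, 27, 94]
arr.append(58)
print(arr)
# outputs [14, 18, 25, 27, 32, 61, 77, 90, 94, 27, 94, 58]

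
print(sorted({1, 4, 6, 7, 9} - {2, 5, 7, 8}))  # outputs [1, 4, 6, 9]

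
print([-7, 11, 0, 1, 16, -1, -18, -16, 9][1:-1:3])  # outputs [11, 16, -16]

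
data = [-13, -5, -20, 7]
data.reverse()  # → [7, -20, -5, -13]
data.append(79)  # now [7, -20, -5, -13, 79]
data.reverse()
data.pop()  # 7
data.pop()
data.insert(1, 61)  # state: [79, 61, -13, -5]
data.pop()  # -5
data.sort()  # [-13, 61, 79]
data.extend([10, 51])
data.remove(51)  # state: [-13, 61, 79, 10]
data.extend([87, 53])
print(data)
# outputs [-13, 61, 79, 10, 87, 53]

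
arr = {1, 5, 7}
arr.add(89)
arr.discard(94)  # {1, 5, 7, 89}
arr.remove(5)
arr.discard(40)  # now {1, 7, 89}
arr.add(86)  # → {1, 7, 86, 89}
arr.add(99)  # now {1, 7, 86, 89, 99}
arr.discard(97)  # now {1, 7, 86, 89, 99}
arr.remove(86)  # {1, 7, 89, 99}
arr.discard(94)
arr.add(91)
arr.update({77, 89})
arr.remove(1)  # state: {7, 77, 89, 91, 99}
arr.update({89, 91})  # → {7, 77, 89, 91, 99}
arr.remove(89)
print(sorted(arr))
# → [7, 77, 91, 99]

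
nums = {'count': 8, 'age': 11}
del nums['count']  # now {'age': 11}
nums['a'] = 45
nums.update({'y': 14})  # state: {'age': 11, 'a': 45, 'y': 14}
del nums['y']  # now {'age': 11, 'a': 45}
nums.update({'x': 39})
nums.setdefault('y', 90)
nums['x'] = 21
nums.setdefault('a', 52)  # 45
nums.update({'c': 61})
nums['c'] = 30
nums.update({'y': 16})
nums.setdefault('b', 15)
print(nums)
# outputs {'age': 11, 'a': 45, 'x': 21, 'y': 16, 'c': 30, 'b': 15}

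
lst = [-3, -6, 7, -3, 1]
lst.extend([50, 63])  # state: [-3, -6, 7, -3, 1, 50, 63]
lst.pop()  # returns 63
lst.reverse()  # [50, 1, -3, 7, -6, -3]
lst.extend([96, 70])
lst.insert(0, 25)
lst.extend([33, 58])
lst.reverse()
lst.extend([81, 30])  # [58, 33, 70, 96, -3, -6, 7, -3, 1, 50, 25, 81, 30]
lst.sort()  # [-6, -3, -3, 1, 7, 25, 30, 33, 50, 58, 70, 81, 96]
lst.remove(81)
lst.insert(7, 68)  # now [-6, -3, -3, 1, 7, 25, 30, 68, 33, 50, 58, 70, 96]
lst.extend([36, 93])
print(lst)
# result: [-6, -3, -3, 1, 7, 25, 30, 68, 33, 50, 58, 70, 96, 36, 93]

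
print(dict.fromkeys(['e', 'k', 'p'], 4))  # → {'e': 4, 'k': 4, 'p': 4}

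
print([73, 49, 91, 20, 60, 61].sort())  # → None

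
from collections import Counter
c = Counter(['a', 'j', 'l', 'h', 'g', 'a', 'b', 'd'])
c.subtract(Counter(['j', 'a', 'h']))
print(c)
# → Counter({'a': 1, 'l': 1, 'g': 1, 'b': 1, 'd': 1, 'j': 0, 'h': 0})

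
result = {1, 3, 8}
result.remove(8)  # {1, 3}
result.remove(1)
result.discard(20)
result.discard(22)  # {3}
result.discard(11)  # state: {3}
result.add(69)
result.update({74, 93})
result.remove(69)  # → {3, 74, 93}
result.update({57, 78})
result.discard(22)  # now {3, 57, 74, 78, 93}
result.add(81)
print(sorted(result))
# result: [3, 57, 74, 78, 81, 93]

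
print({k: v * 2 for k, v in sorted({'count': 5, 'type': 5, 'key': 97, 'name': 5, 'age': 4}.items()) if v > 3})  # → {'age': 8, 'count': 10, 'key': 194, 'name': 10, 'type': 10}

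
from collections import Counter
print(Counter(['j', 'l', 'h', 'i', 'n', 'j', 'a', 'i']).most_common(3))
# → [('j', 2), ('i', 2), ('l', 1)]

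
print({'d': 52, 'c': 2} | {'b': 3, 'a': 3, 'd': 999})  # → {'d': 999, 'c': 2, 'b': 3, 'a': 3}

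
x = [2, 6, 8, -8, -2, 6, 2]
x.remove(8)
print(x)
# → [2, 6, -8, -2, 6, 2]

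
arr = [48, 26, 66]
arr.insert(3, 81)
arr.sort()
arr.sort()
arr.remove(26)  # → [48, 66, 81]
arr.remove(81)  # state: [48, 66]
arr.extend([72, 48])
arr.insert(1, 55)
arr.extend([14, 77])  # [48, 55, 66, 72, 48, 14, 77]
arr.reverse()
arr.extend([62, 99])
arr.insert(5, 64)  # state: [77, 14, 48, 72, 66, 64, 55, 48, 62, 99]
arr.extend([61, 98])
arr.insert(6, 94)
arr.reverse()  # [98, 61, 99, 62, 48, 55, 94, 64, 66, 72, 48, 14, 77]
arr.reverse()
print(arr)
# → [77, 14, 48, 72, 66, 64, 94, 55, 48, 62, 99, 61, 98]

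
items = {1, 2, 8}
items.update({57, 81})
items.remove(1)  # {2, 8, 57, 81}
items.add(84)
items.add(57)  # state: {2, 8, 57, 81, 84}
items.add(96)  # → {2, 8, 57, 81, 84, 96}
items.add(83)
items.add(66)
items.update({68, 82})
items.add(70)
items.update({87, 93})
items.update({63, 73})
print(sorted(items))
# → [2, 8, 57, 63, 66, 68, 70, 73, 81, 82, 83, 84, 87, 93, 96]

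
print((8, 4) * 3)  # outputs (8, 4, 8, 4, 8, 4)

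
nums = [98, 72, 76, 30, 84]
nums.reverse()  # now [84, 30, 76, 72, 98]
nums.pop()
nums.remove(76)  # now [84, 30, 72]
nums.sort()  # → [30, 72, 84]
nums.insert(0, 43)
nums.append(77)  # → [43, 30, 72, 84, 77]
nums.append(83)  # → [43, 30, 72, 84, 77, 83]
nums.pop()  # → 83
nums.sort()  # [30, 43, 72, 77, 84]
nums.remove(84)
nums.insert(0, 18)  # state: [18, 30, 43, 72, 77]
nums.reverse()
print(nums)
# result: [77, 72, 43, 30, 18]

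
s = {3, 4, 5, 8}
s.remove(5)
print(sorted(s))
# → [3, 4, 8]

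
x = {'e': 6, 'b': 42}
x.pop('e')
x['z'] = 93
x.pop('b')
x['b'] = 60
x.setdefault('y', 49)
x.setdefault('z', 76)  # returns 93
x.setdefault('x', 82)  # 82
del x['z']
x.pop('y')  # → 49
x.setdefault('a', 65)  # 65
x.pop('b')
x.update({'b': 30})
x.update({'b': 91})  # {'x': 82, 'a': 65, 'b': 91}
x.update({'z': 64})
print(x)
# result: {'x': 82, 'a': 65, 'b': 91, 'z': 64}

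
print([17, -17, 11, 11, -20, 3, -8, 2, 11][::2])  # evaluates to [17, 11, -20, -8, 11]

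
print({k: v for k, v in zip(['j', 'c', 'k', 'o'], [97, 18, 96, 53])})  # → {'j': 97, 'c': 18, 'k': 96, 'o': 53}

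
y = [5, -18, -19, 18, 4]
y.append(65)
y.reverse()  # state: [65, 4, 18, -19, -18, 5]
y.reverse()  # [5, -18, -19, 18, 4, 65]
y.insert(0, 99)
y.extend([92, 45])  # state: [99, 5, -18, -19, 18, 4, 65, 92, 45]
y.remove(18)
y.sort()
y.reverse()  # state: [99, 92, 65, 45, 5, 4, -18, -19]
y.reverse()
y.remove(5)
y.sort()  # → [-19, -18, 4, 45, 65, 92, 99]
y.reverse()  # [99, 92, 65, 45, 4, -18, -19]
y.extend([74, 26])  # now [99, 92, 65, 45, 4, -18, -19, 74, 26]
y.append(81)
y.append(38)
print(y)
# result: [99, 92, 65, 45, 4, -18, -19, 74, 26, 81, 38]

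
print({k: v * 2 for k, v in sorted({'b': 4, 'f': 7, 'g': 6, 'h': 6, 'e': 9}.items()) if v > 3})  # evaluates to {'b': 8, 'e': 18, 'f': 14, 'g': 12, 'h': 12}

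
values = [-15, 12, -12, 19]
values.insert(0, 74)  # [74, -15, 12, -12, 19]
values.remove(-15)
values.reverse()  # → [19, -12, 12, 74]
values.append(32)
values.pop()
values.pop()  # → 74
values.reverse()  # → [12, -12, 19]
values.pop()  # 19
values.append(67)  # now [12, -12, 67]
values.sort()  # [-12, 12, 67]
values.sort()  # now [-12, 12, 67]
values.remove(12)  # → [-12, 67]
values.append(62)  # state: [-12, 67, 62]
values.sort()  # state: [-12, 62, 67]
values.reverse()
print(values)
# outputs [67, 62, -12]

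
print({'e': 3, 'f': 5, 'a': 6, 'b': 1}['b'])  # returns 1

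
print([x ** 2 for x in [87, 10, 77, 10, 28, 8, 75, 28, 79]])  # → [7569, 100, 5929, 100, 784, 64, 5625, 784, 6241]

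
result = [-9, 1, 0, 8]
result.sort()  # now [-9, 0, 1, 8]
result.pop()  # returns 8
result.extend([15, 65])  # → [-9, 0, 1, 15, 65]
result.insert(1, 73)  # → [-9, 73, 0, 1, 15, 65]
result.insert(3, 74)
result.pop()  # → 65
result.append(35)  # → [-9, 73, 0, 74, 1, 15, 35]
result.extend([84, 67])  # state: [-9, 73, 0, 74, 1, 15, 35, 84, 67]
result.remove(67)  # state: [-9, 73, 0, 74, 1, 15, 35, 84]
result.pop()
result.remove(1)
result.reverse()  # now [35, 15, 74, 0, 73, -9]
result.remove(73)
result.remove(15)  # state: [35, 74, 0, -9]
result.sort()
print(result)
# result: [-9, 0, 35, 74]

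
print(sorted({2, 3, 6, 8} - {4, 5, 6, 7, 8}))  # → [2, 3]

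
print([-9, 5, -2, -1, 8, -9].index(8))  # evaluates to 4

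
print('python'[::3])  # ph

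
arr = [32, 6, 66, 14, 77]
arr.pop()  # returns 77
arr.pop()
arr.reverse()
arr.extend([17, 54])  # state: [66, 6, 32, 17, 54]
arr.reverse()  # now [54, 17, 32, 6, 66]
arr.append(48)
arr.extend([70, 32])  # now [54, 17, 32, 6, 66, 48, 70, 32]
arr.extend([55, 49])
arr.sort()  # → [6, 17, 32, 32, 48, 49, 54, 55, 66, 70]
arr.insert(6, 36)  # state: [6, 17, 32, 32, 48, 49, 36, 54, 55, 66, 70]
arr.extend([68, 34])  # [6, 17, 32, 32, 48, 49, 36, 54, 55, 66, 70, 68, 34]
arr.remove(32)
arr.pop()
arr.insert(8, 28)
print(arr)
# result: [6, 17, 32, 48, 49, 36, 54, 55, 28, 66, 70, 68]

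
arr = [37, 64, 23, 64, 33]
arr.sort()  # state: [23, 33, 37, 64, 64]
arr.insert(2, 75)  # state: [23, 33, 75, 37, 64, 64]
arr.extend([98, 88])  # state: [23, 33, 75, 37, 64, 64, 98, 88]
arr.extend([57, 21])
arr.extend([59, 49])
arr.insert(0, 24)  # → [24, 23, 33, 75, 37, 64, 64, 98, 88, 57, 21, 59, 49]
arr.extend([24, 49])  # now [24, 23, 33, 75, 37, 64, 64, 98, 88, 57, 21, 59, 49, 24, 49]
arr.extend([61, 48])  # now [24, 23, 33, 75, 37, 64, 64, 98, 88, 57, 21, 59, 49, 24, 49, 61, 48]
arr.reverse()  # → [48, 61, 49, 24, 49, 59, 21, 57, 88, 98, 64, 64, 37, 75, 33, 23, 24]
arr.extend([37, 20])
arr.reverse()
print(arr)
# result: [20, 37, 24, 23, 33, 75, 37, 64, 64, 98, 88, 57, 21, 59, 49, 24, 49, 61, 48]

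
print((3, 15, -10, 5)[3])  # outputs 5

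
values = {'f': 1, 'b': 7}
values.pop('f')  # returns 1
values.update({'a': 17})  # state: {'b': 7, 'a': 17}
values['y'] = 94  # {'b': 7, 'a': 17, 'y': 94}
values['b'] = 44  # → {'b': 44, 'a': 17, 'y': 94}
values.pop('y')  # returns 94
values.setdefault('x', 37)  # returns 37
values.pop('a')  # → 17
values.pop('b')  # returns 44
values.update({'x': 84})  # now {'x': 84}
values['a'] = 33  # {'x': 84, 'a': 33}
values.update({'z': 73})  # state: {'x': 84, 'a': 33, 'z': 73}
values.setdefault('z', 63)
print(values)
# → {'x': 84, 'a': 33, 'z': 73}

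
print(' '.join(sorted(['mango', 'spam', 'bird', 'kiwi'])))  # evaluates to bird kiwi mango spam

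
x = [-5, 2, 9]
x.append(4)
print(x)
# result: [-5, 2, 9, 4]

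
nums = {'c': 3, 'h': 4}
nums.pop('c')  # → 3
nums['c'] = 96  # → {'h': 4, 'c': 96}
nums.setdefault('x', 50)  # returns 50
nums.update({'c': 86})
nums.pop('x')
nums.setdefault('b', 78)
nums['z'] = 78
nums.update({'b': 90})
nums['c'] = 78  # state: {'h': 4, 'c': 78, 'b': 90, 'z': 78}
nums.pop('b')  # 90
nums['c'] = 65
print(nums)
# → {'h': 4, 'c': 65, 'z': 78}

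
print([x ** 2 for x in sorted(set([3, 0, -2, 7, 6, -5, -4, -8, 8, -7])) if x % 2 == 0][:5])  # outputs [64, 16, 4, 0, 36]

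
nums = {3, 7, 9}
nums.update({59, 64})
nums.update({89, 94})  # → {3, 7, 9, 59, 64, 89, 94}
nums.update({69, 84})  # {3, 7, 9, 59, 64, 69, 84, 89, 94}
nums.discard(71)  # {3, 7, 9, 59, 64, 69, 84, 89, 94}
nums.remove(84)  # {3, 7, 9, 59, 64, 69, 89, 94}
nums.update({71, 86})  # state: {3, 7, 9, 59, 64, 69, 71, 86, 89, 94}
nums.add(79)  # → {3, 7, 9, 59, 64, 69, 71, 79, 86, 89, 94}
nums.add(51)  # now {3, 7, 9, 51, 59, 64, 69, 71, 79, 86, 89, 94}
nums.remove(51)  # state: {3, 7, 9, 59, 64, 69, 71, 79, 86, 89, 94}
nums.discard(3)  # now {7, 9, 59, 64, 69, 71, 79, 86, 89, 94}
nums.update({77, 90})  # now {7, 9, 59, 64, 69, 71, 77, 79, 86, 89, 90, 94}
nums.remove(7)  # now {9, 59, 64, 69, 71, 77, 79, 86, 89, 90, 94}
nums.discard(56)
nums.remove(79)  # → {9, 59, 64, 69, 71, 77, 86, 89, 90, 94}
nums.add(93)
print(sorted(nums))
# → [9, 59, 64, 69, 71, 77, 86, 89, 90, 93, 94]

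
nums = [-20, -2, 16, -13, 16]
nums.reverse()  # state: [16, -13, 16, -2, -20]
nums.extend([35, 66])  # [16, -13, 16, -2, -20, 35, 66]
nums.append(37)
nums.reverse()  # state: [37, 66, 35, -20, -2, 16, -13, 16]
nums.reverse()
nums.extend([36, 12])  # [16, -13, 16, -2, -20, 35, 66, 37, 36, 12]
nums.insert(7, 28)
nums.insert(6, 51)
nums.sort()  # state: [-20, -13, -2, 12, 16, 16, 28, 35, 36, 37, 51, 66]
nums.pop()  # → 66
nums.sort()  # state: [-20, -13, -2, 12, 16, 16, 28, 35, 36, 37, 51]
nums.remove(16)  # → [-20, -13, -2, 12, 16, 28, 35, 36, 37, 51]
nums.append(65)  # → [-20, -13, -2, 12, 16, 28, 35, 36, 37, 51, 65]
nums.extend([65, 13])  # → [-20, -13, -2, 12, 16, 28, 35, 36, 37, 51, 65, 65, 13]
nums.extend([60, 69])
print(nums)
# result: [-20, -13, -2, 12, 16, 28, 35, 36, 37, 51, 65, 65, 13, 60, 69]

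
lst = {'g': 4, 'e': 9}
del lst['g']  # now {'e': 9}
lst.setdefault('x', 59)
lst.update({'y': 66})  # {'e': 9, 'x': 59, 'y': 66}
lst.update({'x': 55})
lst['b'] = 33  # {'e': 9, 'x': 55, 'y': 66, 'b': 33}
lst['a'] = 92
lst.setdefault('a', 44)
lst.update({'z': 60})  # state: {'e': 9, 'x': 55, 'y': 66, 'b': 33, 'a': 92, 'z': 60}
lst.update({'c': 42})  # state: {'e': 9, 'x': 55, 'y': 66, 'b': 33, 'a': 92, 'z': 60, 'c': 42}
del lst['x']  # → {'e': 9, 'y': 66, 'b': 33, 'a': 92, 'z': 60, 'c': 42}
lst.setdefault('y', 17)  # 66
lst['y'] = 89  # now {'e': 9, 'y': 89, 'b': 33, 'a': 92, 'z': 60, 'c': 42}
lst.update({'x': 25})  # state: {'e': 9, 'y': 89, 'b': 33, 'a': 92, 'z': 60, 'c': 42, 'x': 25}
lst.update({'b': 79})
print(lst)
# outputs {'e': 9, 'y': 89, 'b': 79, 'a': 92, 'z': 60, 'c': 42, 'x': 25}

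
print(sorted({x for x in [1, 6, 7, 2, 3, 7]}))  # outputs [1, 2, 3, 6, 7]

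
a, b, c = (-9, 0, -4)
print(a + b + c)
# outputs -13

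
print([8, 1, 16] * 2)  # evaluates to [8, 1, 16, 8, 1, 16]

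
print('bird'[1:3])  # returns ir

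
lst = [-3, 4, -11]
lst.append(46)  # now [-3, 4, -11, 46]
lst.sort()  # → [-11, -3, 4, 46]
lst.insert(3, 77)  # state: [-11, -3, 4, 77, 46]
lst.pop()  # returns 46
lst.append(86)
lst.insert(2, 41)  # [-11, -3, 41, 4, 77, 86]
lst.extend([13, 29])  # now [-11, -3, 41, 4, 77, 86, 13, 29]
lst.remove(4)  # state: [-11, -3, 41, 77, 86, 13, 29]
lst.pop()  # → 29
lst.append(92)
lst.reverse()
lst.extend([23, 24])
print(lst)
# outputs [92, 13, 86, 77, 41, -3, -11, 23, 24]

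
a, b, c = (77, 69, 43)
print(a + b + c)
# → 189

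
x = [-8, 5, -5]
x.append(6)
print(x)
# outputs [-8, 5, -5, 6]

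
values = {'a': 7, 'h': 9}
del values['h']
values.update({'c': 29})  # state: {'a': 7, 'c': 29}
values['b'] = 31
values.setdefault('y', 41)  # 41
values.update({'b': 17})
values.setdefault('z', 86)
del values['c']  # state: {'a': 7, 'b': 17, 'y': 41, 'z': 86}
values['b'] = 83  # {'a': 7, 'b': 83, 'y': 41, 'z': 86}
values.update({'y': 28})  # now {'a': 7, 'b': 83, 'y': 28, 'z': 86}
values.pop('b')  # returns 83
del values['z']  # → {'a': 7, 'y': 28}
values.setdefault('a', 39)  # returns 7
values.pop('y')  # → 28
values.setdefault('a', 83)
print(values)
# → {'a': 7}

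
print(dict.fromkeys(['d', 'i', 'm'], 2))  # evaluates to {'d': 2, 'i': 2, 'm': 2}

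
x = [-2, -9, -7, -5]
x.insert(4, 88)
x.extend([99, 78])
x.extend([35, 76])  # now [-2, -9, -7, -5, 88, 99, 78, 35, 76]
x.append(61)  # [-2, -9, -7, -5, 88, 99, 78, 35, 76, 61]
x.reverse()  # [61, 76, 35, 78, 99, 88, -5, -7, -9, -2]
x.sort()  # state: [-9, -7, -5, -2, 35, 61, 76, 78, 88, 99]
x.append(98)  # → [-9, -7, -5, -2, 35, 61, 76, 78, 88, 99, 98]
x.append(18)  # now [-9, -7, -5, -2, 35, 61, 76, 78, 88, 99, 98, 18]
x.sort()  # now [-9, -7, -5, -2, 18, 35, 61, 76, 78, 88, 98, 99]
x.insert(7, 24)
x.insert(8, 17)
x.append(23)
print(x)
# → [-9, -7, -5, -2, 18, 35, 61, 24, 17, 76, 78, 88, 98, 99, 23]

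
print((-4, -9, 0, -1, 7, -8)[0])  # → -4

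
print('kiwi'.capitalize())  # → Kiwi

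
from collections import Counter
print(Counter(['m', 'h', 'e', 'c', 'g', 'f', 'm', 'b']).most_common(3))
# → [('m', 2), ('h', 1), ('e', 1)]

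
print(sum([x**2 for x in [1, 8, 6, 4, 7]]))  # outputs 166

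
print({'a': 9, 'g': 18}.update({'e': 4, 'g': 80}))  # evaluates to None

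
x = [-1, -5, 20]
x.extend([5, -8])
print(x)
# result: [-1, -5, 20, 5, -8]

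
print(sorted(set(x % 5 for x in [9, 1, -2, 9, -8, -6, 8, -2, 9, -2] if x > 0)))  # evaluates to [1, 3, 4]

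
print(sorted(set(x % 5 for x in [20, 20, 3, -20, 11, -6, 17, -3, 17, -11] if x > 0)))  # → [0, 1, 2, 3]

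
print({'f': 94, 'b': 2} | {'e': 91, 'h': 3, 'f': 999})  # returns {'f': 999, 'b': 2, 'e': 91, 'h': 3}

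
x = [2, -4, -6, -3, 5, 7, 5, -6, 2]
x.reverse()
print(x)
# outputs [2, -6, 5, 7, 5, -3, -6, -4, 2]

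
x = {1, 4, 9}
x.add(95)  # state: {1, 4, 9, 95}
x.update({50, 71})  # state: {1, 4, 9, 50, 71, 95}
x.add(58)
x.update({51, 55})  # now {1, 4, 9, 50, 51, 55, 58, 71, 95}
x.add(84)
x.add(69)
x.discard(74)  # {1, 4, 9, 50, 51, 55, 58, 69, 71, 84, 95}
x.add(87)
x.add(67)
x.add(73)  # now {1, 4, 9, 50, 51, 55, 58, 67, 69, 71, 73, 84, 87, 95}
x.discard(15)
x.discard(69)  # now {1, 4, 9, 50, 51, 55, 58, 67, 71, 73, 84, 87, 95}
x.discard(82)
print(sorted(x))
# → [1, 4, 9, 50, 51, 55, 58, 67, 71, 73, 84, 87, 95]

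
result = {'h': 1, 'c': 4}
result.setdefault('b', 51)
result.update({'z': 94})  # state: {'h': 1, 'c': 4, 'b': 51, 'z': 94}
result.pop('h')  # 1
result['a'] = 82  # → {'c': 4, 'b': 51, 'z': 94, 'a': 82}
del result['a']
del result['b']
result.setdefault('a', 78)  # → 78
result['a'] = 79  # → {'c': 4, 'z': 94, 'a': 79}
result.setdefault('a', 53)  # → 79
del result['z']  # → {'c': 4, 'a': 79}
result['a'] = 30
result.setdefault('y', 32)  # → 32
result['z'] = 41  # {'c': 4, 'a': 30, 'y': 32, 'z': 41}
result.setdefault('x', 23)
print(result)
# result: {'c': 4, 'a': 30, 'y': 32, 'z': 41, 'x': 23}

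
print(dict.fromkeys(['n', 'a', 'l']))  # {'n': None, 'a': None, 'l': None}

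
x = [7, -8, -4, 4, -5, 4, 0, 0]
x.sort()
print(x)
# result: [-8, -5, -4, 0, 0, 4, 4, 7]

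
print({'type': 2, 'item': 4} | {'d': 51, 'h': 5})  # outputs {'type': 2, 'item': 4, 'd': 51, 'h': 5}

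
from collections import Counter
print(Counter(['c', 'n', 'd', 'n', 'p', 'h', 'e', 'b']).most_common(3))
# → [('n', 2), ('c', 1), ('d', 1)]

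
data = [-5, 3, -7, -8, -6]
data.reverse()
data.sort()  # [-8, -7, -6, -5, 3]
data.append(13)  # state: [-8, -7, -6, -5, 3, 13]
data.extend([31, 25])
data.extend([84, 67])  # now [-8, -7, -6, -5, 3, 13, 31, 25, 84, 67]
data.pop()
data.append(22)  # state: [-8, -7, -6, -5, 3, 13, 31, 25, 84, 22]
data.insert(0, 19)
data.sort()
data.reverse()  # [84, 31, 25, 22, 19, 13, 3, -5, -6, -7, -8]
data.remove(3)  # [84, 31, 25, 22, 19, 13, -5, -6, -7, -8]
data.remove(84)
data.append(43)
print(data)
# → [31, 25, 22, 19, 13, -5, -6, -7, -8, 43]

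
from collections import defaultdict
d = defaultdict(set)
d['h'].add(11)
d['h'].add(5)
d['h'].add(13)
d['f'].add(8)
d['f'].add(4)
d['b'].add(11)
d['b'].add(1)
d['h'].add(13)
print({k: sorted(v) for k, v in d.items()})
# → {'h': [5, 11, 13], 'f': [4, 8], 'b': [1, 11]}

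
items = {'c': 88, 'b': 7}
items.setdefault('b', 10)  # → 7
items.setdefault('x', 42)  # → 42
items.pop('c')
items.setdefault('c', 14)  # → 14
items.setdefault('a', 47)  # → 47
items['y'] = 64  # {'b': 7, 'x': 42, 'c': 14, 'a': 47, 'y': 64}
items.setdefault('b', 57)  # 7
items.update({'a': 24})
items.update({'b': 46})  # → {'b': 46, 'x': 42, 'c': 14, 'a': 24, 'y': 64}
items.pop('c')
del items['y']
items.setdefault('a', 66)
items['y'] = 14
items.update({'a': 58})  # {'b': 46, 'x': 42, 'a': 58, 'y': 14}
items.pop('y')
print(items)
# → {'b': 46, 'x': 42, 'a': 58}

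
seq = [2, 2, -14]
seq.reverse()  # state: [-14, 2, 2]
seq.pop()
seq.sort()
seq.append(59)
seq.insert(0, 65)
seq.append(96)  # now [65, -14, 2, 59, 96]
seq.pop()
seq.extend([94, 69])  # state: [65, -14, 2, 59, 94, 69]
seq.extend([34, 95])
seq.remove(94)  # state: [65, -14, 2, 59, 69, 34, 95]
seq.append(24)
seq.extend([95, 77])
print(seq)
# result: [65, -14, 2, 59, 69, 34, 95, 24, 95, 77]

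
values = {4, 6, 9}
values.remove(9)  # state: {4, 6}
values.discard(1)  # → {4, 6}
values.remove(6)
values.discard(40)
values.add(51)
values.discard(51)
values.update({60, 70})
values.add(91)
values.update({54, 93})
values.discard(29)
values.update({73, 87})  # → {4, 54, 60, 70, 73, 87, 91, 93}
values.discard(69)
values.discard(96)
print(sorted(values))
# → [4, 54, 60, 70, 73, 87, 91, 93]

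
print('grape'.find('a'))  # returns 2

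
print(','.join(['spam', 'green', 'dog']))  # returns spam,green,dog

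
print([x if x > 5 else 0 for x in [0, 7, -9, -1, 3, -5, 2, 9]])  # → [0, 7, 0, 0, 0, 0, 0, 9]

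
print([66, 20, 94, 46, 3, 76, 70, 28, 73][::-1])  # [73, 28, 70, 76, 3, 46, 94, 20, 66]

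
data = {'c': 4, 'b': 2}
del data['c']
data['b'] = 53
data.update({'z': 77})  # {'b': 53, 'z': 77}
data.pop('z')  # 77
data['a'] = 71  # {'b': 53, 'a': 71}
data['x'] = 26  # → {'b': 53, 'a': 71, 'x': 26}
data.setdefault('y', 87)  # 87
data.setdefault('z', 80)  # 80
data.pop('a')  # 71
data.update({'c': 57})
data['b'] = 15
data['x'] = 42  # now {'b': 15, 'x': 42, 'y': 87, 'z': 80, 'c': 57}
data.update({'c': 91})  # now {'b': 15, 'x': 42, 'y': 87, 'z': 80, 'c': 91}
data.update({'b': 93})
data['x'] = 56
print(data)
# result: {'b': 93, 'x': 56, 'y': 87, 'z': 80, 'c': 91}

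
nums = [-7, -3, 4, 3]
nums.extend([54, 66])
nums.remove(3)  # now [-7, -3, 4, 54, 66]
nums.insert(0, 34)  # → [34, -7, -3, 4, 54, 66]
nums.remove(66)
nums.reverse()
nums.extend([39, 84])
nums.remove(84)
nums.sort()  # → [-7, -3, 4, 34, 39, 54]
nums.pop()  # 54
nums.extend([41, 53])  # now [-7, -3, 4, 34, 39, 41, 53]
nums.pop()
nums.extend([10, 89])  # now [-7, -3, 4, 34, 39, 41, 10, 89]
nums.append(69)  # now [-7, -3, 4, 34, 39, 41, 10, 89, 69]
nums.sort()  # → [-7, -3, 4, 10, 34, 39, 41, 69, 89]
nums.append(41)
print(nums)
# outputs [-7, -3, 4, 10, 34, 39, 41, 69, 89, 41]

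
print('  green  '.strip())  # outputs green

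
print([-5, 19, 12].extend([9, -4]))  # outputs None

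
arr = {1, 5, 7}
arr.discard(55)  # {1, 5, 7}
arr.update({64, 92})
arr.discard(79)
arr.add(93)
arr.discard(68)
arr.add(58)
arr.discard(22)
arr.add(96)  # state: {1, 5, 7, 58, 64, 92, 93, 96}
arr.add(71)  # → {1, 5, 7, 58, 64, 71, 92, 93, 96}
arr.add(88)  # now {1, 5, 7, 58, 64, 71, 88, 92, 93, 96}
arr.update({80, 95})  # {1, 5, 7, 58, 64, 71, 80, 88, 92, 93, 95, 96}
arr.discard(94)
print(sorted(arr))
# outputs [1, 5, 7, 58, 64, 71, 80, 88, 92, 93, 95, 96]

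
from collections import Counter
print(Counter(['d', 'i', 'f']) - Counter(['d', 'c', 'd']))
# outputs Counter({'i': 1, 'f': 1})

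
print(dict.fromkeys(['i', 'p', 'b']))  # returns {'i': None, 'p': None, 'b': None}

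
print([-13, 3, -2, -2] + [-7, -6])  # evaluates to [-13, 3, -2, -2, -7, -6]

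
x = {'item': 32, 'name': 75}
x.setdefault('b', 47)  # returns 47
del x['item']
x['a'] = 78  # {'name': 75, 'b': 47, 'a': 78}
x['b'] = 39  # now {'name': 75, 'b': 39, 'a': 78}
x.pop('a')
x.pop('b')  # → 39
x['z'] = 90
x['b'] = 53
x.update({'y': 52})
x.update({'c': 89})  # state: {'name': 75, 'z': 90, 'b': 53, 'y': 52, 'c': 89}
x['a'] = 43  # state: {'name': 75, 'z': 90, 'b': 53, 'y': 52, 'c': 89, 'a': 43}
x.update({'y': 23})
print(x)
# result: {'name': 75, 'z': 90, 'b': 53, 'y': 23, 'c': 89, 'a': 43}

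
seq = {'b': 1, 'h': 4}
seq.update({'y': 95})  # {'b': 1, 'h': 4, 'y': 95}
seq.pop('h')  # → 4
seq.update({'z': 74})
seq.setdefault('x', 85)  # 85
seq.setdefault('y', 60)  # 95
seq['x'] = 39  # {'b': 1, 'y': 95, 'z': 74, 'x': 39}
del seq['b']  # {'y': 95, 'z': 74, 'x': 39}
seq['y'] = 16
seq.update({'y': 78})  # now {'y': 78, 'z': 74, 'x': 39}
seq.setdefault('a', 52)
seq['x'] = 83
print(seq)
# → {'y': 78, 'z': 74, 'x': 83, 'a': 52}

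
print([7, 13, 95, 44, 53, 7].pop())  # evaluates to 7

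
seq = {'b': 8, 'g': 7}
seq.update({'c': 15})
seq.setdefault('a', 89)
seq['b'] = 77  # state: {'b': 77, 'g': 7, 'c': 15, 'a': 89}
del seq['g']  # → {'b': 77, 'c': 15, 'a': 89}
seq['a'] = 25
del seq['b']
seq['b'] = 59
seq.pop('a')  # 25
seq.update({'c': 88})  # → {'c': 88, 'b': 59}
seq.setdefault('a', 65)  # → 65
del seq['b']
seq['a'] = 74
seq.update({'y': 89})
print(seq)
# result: {'c': 88, 'a': 74, 'y': 89}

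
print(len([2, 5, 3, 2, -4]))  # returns 5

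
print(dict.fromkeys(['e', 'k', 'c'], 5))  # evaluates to {'e': 5, 'k': 5, 'c': 5}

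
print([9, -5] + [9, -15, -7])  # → [9, -5, 9, -15, -7]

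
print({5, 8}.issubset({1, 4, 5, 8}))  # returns True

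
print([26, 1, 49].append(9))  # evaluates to None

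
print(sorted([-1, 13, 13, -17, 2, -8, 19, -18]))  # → [-18, -17, -8, -1, 2, 13, 13, 19]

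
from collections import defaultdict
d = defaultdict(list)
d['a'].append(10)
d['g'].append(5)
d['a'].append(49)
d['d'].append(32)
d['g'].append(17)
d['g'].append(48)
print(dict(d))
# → {'a': [10, 49], 'g': [5, 17, 48], 'd': [32]}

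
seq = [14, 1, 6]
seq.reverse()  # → [6, 1, 14]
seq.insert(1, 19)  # [6, 19, 1, 14]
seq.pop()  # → 14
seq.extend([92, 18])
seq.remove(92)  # [6, 19, 1, 18]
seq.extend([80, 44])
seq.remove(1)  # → [6, 19, 18, 80, 44]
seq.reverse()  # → [44, 80, 18, 19, 6]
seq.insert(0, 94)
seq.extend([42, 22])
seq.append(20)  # [94, 44, 80, 18, 19, 6, 42, 22, 20]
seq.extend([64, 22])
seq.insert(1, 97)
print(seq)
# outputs [94, 97, 44, 80, 18, 19, 6, 42, 22, 20, 64, 22]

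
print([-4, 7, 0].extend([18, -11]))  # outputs None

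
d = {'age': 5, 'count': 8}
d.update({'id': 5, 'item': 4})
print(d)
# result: {'age': 5, 'count': 8, 'id': 5, 'item': 4}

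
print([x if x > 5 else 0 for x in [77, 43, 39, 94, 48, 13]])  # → [77, 43, 39, 94, 48, 13]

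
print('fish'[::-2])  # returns hi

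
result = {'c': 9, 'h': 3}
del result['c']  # {'h': 3}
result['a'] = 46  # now {'h': 3, 'a': 46}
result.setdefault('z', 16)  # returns 16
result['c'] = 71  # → {'h': 3, 'a': 46, 'z': 16, 'c': 71}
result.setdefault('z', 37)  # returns 16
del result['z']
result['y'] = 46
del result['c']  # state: {'h': 3, 'a': 46, 'y': 46}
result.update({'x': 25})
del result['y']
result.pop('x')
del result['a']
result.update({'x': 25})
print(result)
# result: {'h': 3, 'x': 25}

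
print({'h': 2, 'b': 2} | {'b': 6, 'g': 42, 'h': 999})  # {'h': 999, 'b': 6, 'g': 42}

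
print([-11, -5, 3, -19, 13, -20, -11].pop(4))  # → 13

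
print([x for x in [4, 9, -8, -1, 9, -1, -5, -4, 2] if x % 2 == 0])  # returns [4, -8, -4, 2]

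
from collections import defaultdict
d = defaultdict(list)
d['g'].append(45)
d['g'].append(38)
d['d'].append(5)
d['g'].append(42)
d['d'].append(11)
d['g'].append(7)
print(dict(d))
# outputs {'g': [45, 38, 42, 7], 'd': [5, 11]}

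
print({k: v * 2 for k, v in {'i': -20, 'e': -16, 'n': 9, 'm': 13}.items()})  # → {'i': -40, 'e': -32, 'n': 18, 'm': 26}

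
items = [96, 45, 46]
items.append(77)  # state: [96, 45, 46, 77]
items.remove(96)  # [45, 46, 77]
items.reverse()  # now [77, 46, 45]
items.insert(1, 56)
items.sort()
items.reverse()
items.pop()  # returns 45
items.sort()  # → [46, 56, 77]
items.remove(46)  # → [56, 77]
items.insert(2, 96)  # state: [56, 77, 96]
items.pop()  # 96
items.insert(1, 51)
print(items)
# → [56, 51, 77]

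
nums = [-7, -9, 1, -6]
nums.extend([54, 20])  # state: [-7, -9, 1, -6, 54, 20]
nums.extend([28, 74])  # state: [-7, -9, 1, -6, 54, 20, 28, 74]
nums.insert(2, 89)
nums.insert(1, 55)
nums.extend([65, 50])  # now [-7, 55, -9, 89, 1, -6, 54, 20, 28, 74, 65, 50]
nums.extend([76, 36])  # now [-7, 55, -9, 89, 1, -6, 54, 20, 28, 74, 65, 50, 76, 36]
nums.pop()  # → 36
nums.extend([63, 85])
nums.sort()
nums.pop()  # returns 89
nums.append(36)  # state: [-9, -7, -6, 1, 20, 28, 50, 54, 55, 63, 65, 74, 76, 85, 36]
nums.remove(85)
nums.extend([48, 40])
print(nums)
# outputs [-9, -7, -6, 1, 20, 28, 50, 54, 55, 63, 65, 74, 76, 36, 48, 40]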